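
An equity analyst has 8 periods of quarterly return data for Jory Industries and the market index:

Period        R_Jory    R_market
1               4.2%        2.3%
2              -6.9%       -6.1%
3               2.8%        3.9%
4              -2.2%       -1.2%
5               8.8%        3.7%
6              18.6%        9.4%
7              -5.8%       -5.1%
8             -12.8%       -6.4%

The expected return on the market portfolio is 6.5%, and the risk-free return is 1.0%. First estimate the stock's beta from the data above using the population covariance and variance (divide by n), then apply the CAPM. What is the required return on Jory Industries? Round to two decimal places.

10.25%

Mean R_i = (4.2 − 6.9 + 2.8 − 2.2 + 8.8 + 18.6 − 5.8 − 12.8) / 8 = 0.8375%
Mean R_m = (2.3 − 6.1 + 3.9 − 1.2 + 3.7 + 9.4 − 5.1 − 6.4) / 8 = 0.0625%
Σ(R_i − R̄_i)(R_m − R̄_m) = 383.7913  ⇒  Cov = 383.7913 / 8 = 47.9739
Σ(R_m − R̄_m)² = 228.1388  ⇒  Var(R_m) = 228.1388 / 8 = 28.5174
β = Cov / Var(R_m) = 47.9739 / 28.5174 = 1.6823
MRP = 6.5% − 1.0% = 5.50%
E(R) = R_f + β × MRP = 1.0% + 1.6823 × 5.5% = 10.25%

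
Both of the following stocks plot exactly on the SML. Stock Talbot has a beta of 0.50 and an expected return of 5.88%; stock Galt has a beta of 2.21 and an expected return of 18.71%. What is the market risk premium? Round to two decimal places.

Both satisfy E(R) = R_f + β·MRP, so the slope of the SML is
MRP = (18.71% − 5.88%) / (2.21 − 0.50) = 12.83% / 1.71 = 7.5029%

7.50%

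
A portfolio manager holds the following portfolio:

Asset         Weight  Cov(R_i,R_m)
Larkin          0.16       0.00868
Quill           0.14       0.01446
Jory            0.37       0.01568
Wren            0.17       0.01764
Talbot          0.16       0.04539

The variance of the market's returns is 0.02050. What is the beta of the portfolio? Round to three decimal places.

0.950

β_Larkin = 0.00868 / 0.02050 = 0.4234
β_Quill = 0.01446 / 0.02050 = 0.7054
β_Jory = 0.01568 / 0.02050 = 0.7649
β_Wren = 0.01764 / 0.02050 = 0.8605
β_Talbot = 0.04539 / 0.02050 = 2.2141
β_P = Σ w_i β_i = 0.16×0.4234 + 0.14×0.7054 + 0.37×0.7649 + 0.17×0.8605 + 0.16×2.2141 = 0.9501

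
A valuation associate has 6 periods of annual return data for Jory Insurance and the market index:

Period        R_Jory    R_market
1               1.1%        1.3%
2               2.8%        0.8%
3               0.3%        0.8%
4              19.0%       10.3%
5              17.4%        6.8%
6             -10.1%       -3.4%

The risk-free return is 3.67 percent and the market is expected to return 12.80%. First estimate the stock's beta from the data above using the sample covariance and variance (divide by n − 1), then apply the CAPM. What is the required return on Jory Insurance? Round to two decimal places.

Mean R_i = (1.1 + 2.8 + 0.3 + 19.0 + 17.4 − 10.1) / 6 = 5.0833%
Mean R_m = (1.3 + 0.8 + 0.8 + 10.3 + 6.8 − 3.4) / 6 = 2.7667%
Σ(R_i − R̄_i)(R_m − R̄_m) = 267.8867  ⇒  Cov = 267.8867 / 5 = 53.5773
Σ(R_m − R̄_m)² = 120.9333  ⇒  Var(R_m) = 120.9333 / 5 = 24.1867
β = Cov / Var(R_m) = 53.5773 / 24.1867 = 2.2152
MRP = 12.80% − 3.67% = 9.13%
E(R) = R_f + β × MRP = 3.67% + 2.2152 × 9.13% = 23.89%

23.89%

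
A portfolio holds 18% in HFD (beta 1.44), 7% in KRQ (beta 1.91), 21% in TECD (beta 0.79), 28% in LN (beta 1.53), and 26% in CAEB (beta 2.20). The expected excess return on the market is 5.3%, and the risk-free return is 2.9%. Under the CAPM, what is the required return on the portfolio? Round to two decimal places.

11.16%

β_P = Σ w_i β_i = 0.18×1.44 + 0.07×1.91 + 0.21×0.79 + 0.28×1.53 + 0.26×2.20 = 1.5592
E(R_P) = R_f + β_P × MRP = 2.9% + 1.5592 × 5.3% = 11.16%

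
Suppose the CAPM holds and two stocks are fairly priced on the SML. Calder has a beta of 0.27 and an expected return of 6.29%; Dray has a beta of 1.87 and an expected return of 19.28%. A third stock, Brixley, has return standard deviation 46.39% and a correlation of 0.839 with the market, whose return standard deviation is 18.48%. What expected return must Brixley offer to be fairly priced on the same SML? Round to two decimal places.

21.20%

MRP = (19.28% − 6.29%) / (1.87 − 0.27) = 8.1188%
R_f = 6.29% − 0.27 × 8.1188% = 4.0979%
β_Brixley = ρ·σ_i/σ_m = 0.839 × 46.39 / 18.48 = 2.1061
E(R_Brixley) = R_f + β × MRP = 4.0979% + 2.1061 × 8.1188% = 21.20%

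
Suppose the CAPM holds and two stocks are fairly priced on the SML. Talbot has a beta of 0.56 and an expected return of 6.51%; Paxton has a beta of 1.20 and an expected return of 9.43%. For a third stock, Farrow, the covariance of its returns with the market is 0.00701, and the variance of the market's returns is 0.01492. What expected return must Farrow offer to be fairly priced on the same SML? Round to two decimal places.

MRP = (9.43% − 6.51%) / (1.20 − 0.56) = 4.5625%
R_f = 6.51% − 0.56 × 4.5625% = 3.9550%
β_Farrow = Cov / Var(R_m) = 0.00701 / 0.01492 = 0.4698
E(R_Farrow) = R_f + β × MRP = 3.9550% + 0.4698 × 4.5625% = 6.10%

6.10%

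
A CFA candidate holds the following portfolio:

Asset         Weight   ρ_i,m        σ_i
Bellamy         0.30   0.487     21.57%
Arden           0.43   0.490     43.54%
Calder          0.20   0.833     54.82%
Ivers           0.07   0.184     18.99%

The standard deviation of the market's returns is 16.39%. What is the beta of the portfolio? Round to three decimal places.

1.324

β_Bellamy = 0.487 × 21.57% / 16.39% = 0.6409
β_Arden = 0.490 × 43.54% / 16.39% = 1.3017
β_Calder = 0.833 × 54.82% / 16.39% = 2.7862
β_Ivers = 0.184 × 18.99% / 16.39% = 0.2132
β_P = Σ w_i β_i = 0.30×0.6409 + 0.43×1.3017 + 0.20×2.7862 + 0.07×0.2132 = 1.3242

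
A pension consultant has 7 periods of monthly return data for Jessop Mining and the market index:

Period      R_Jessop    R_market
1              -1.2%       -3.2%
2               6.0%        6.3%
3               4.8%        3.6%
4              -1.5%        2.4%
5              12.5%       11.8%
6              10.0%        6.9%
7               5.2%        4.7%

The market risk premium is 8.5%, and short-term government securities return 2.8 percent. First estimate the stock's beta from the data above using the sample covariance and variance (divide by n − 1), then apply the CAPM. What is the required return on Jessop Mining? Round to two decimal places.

Mean R_i = (-1.2 + 6.0 + 4.8 − 1.5 + 12.5 + 10.0 + 5.2) / 7 = 5.1143%
Mean R_m = (-3.2 + 6.3 + 3.6 + 2.4 + 11.8 + 6.9 + 4.7) / 7 = 4.6429%
Σ(R_i − R̄_i)(R_m − R̄_m) = 130.0457  ⇒  Cov = 130.0457 / 6 = 21.6743
Σ(R_m − R̄_m)² = 126.6971  ⇒  Var(R_m) = 126.6971 / 6 = 21.1162
β = Cov / Var(R_m) = 21.6743 / 21.1162 = 1.0264
E(R) = R_f + β × MRP = 2.8% + 1.0264 × 8.5% = 11.52%

11.52%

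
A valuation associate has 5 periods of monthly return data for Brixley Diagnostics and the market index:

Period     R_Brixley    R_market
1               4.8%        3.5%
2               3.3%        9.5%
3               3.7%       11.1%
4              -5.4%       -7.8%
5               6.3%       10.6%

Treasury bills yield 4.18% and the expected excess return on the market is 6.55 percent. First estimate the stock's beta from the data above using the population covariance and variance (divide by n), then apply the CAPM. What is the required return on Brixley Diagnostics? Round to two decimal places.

Mean R_i = (4.8 + 3.3 + 3.7 − 5.4 + 6.3) / 5 = 2.5400%
Mean R_m = (3.5 + 9.5 + 11.1 − 7.8 + 10.6) / 5 = 5.3800%
Σ(R_i − R̄_i)(R_m − R̄_m) = 129.7940  ⇒  Cov = 129.7940 / 5 = 25.9588
Σ(R_m − R̄_m)² = 254.1880  ⇒  Var(R_m) = 254.1880 / 5 = 50.8376
β = Cov / Var(R_m) = 25.9588 / 50.8376 = 0.5106
E(R) = R_f + β × MRP = 4.18% + 0.5106 × 6.55% = 7.52%

7.52%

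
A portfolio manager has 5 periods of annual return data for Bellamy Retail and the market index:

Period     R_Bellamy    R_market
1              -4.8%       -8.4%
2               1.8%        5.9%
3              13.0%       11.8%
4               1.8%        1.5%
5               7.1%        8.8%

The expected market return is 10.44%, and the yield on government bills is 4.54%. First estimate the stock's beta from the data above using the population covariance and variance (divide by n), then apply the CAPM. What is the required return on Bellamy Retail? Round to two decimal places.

9.20%

Mean R_i = (-4.8 + 1.8 + 13.0 + 1.8 + 7.1) / 5 = 3.7800%
Mean R_m = (-8.4 + 5.9 + 11.8 + 1.5 + 8.8) / 5 = 3.9200%
Σ(R_i − R̄_i)(R_m − R̄_m) = 195.4320  ⇒  Cov = 195.4320 / 5 = 39.0864
Σ(R_m − R̄_m)² = 247.4680  ⇒  Var(R_m) = 247.4680 / 5 = 49.4936
β = Cov / Var(R_m) = 39.0864 / 49.4936 = 0.7897
MRP = 10.44% − 4.54% = 5.90%
E(R) = R_f + β × MRP = 4.54% + 0.7897 × 5.90% = 9.20%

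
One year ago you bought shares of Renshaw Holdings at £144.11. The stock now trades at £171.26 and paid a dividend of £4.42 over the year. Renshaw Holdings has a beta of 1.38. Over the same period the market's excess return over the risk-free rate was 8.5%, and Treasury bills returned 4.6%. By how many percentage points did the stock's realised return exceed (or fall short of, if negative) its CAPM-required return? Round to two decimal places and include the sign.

Realised HPR = (P1 + D1 − P0) / P0 = (171.26 + 4.42 − 144.11) / 144.11 = 31.57 / 144.11 = 21.9069%
CAPM required = R_f + β·MRP = 4.6% + 1.38 × 8.5% = 16.3300%
α = realised − required = 21.9069% − 16.3300% = +5.58%

+5.58%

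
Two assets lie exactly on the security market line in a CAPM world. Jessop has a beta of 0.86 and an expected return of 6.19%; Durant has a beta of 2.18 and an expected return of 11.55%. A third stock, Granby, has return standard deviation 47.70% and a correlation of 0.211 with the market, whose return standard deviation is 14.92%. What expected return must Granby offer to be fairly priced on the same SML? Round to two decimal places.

MRP = (11.55% − 6.19%) / (2.18 − 0.86) = 4.0606%
R_f = 6.19% − 0.86 × 4.0606% = 2.6979%
β_Granby = ρ·σ_i/σ_m = 0.211 × 47.70 / 14.92 = 0.6746
E(R_Granby) = R_f + β × MRP = 2.6979% + 0.6746 × 4.0606% = 5.44%

5.44%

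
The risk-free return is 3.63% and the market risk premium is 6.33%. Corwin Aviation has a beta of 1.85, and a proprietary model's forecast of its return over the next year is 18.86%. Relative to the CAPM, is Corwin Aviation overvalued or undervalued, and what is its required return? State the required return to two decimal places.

Required return = R_f + β·MRP = 3.63% + 1.85 × 6.33% = 15.34%
Forecast 18.86% > required 15.34% → the stock plots above the SML → undervalued.

Undervalued; required return 15.34%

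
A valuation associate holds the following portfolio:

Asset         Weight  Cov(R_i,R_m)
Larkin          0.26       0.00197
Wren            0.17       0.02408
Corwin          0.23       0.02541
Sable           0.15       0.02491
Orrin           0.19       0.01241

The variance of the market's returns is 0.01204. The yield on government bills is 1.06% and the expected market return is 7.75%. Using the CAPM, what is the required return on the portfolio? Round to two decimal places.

β_Larkin = 0.00197 / 0.01204 = 0.1636
β_Wren = 0.02408 / 0.01204 = 2.0000
β_Corwin = 0.02541 / 0.01204 = 2.1105
β_Sable = 0.02491 / 0.01204 = 2.0689
β_Orrin = 0.01241 / 0.01204 = 1.0307
β_P = Σ w_i β_i = 0.26×0.1636 + 0.17×2.0000 + 0.23×2.1105 + 0.15×2.0689 + 0.19×1.0307 = 1.3741
MRP = 7.75% − 1.06% = 6.69%
E(R_P) = R_f + β_P × MRP = 1.06% + 1.3741 × 6.69% = 10.25%

10.25%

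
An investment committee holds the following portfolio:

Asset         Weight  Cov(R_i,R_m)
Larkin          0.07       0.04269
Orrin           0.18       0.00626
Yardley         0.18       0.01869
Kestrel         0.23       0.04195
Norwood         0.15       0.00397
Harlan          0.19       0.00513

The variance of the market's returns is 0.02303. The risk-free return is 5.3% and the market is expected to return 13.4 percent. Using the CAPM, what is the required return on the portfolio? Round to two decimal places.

11.88%

β_Larkin = 0.04269 / 0.02303 = 1.8537
β_Orrin = 0.00626 / 0.02303 = 0.2718
β_Yardley = 0.01869 / 0.02303 = 0.8116
β_Kestrel = 0.04195 / 0.02303 = 1.8215
β_Norwood = 0.00397 / 0.02303 = 0.1724
β_Harlan = 0.00513 / 0.02303 = 0.2228
β_P = Σ w_i β_i = 0.07×1.8537 + 0.18×0.2718 + 0.18×0.8116 + 0.23×1.8215 + 0.15×0.1724 + 0.19×0.2228 = 0.8119
MRP = 13.4% − 5.3% = 8.10%
E(R_P) = R_f + β_P × MRP = 5.3% + 0.8119 × 8.1% = 11.88%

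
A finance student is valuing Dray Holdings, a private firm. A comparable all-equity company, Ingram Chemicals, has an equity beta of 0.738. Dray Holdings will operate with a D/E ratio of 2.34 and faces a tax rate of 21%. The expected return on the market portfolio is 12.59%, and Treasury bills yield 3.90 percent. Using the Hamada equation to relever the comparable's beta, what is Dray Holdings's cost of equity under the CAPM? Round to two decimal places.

β_L = β_U × [1 + (1 − t)(D/E)] = 0.738 × [1 + (1 − 0.21) × 2.34]
    = 0.738 × [1 + 0.79 × 2.34] = 0.738 × 2.8486 = 2.1023
MRP = 12.59% − 3.90% = 8.69%
E(R) = R_f + β_L × MRP = 3.90% + 2.1023 × 8.69% = 22.17%

22.17%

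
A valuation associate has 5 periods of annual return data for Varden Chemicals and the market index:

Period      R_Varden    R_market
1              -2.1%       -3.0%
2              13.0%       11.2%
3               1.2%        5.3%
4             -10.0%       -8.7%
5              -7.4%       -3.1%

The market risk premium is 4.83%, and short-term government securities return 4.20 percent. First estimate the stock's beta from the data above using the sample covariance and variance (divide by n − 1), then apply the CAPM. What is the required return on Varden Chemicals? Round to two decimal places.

Mean R_i = (-2.1 + 13.0 + 1.2 − 10.0 − 7.4) / 5 = -1.0600%
Mean R_m = (-3.0 + 11.2 + 5.3 − 8.7 − 3.1) / 5 = 0.3400%
Σ(R_i − R̄_i)(R_m − R̄_m) = 270.0020  ⇒  Cov = 270.0020 / 4 = 67.5005
Σ(R_m − R̄_m)² = 247.2520  ⇒  Var(R_m) = 247.2520 / 4 = 61.8130
β = Cov / Var(R_m) = 67.5005 / 61.8130 = 1.0920
E(R) = R_f + β × MRP = 4.20% + 1.0920 × 4.83% = 9.47%

9.47%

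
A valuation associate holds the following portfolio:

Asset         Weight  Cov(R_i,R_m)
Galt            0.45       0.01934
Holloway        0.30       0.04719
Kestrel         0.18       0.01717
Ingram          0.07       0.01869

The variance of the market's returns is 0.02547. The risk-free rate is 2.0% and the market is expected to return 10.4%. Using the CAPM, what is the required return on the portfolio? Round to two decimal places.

β_Galt = 0.01934 / 0.02547 = 0.7593
β_Holloway = 0.04719 / 0.02547 = 1.8528
β_Kestrel = 0.01717 / 0.02547 = 0.6741
β_Ingram = 0.01869 / 0.02547 = 0.7338
β_P = Σ w_i β_i = 0.45×0.7593 + 0.30×1.8528 + 0.18×0.6741 + 0.07×0.7338 = 1.0702
MRP = 10.4% − 2.0% = 8.40%
E(R_P) = R_f + β_P × MRP = 2.0% + 1.0702 × 8.4% = 10.99%

10.99%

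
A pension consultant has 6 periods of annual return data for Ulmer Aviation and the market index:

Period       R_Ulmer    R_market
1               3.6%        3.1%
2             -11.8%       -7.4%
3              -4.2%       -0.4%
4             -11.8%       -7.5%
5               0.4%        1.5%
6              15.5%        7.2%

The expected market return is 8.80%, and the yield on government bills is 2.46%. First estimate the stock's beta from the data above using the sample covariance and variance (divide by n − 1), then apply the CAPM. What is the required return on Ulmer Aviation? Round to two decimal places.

13.32%

Mean R_i = (3.6 − 11.8 − 4.2 − 11.8 + 0.4 + 15.5) / 6 = -1.3833%
Mean R_m = (3.1 − 7.4 − 0.4 − 7.5 + 1.5 + 7.2) / 6 = -0.5833%
Σ(R_i − R̄_i)(R_m − R̄_m) = 296.0183  ⇒  Cov = 296.0183 / 5 = 59.2037
Σ(R_m − R̄_m)² = 172.8283  ⇒  Var(R_m) = 172.8283 / 5 = 34.5657
β = Cov / Var(R_m) = 59.2037 / 34.5657 = 1.7128
MRP = 8.80% − 2.46% = 6.34%
E(R) = R_f + β × MRP = 2.46% + 1.7128 × 6.34% = 13.32%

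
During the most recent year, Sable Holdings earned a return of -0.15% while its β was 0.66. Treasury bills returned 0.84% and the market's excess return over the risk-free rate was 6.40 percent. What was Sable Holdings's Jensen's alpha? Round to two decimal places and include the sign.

-5.21%

CAPM benchmark = R_f + β(R_m − R_f) = 0.84% + 0.66 × 6.40% = 5.0640%
α = actual − benchmark = -0.15% − 5.0640% = -5.21%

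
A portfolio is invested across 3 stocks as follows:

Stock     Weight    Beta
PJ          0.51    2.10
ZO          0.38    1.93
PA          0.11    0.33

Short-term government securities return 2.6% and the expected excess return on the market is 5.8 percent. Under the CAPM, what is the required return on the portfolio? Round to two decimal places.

13.28%

β_P = Σ w_i β_i = 0.51×2.10 + 0.38×1.93 + 0.11×0.33 = 1.8407
E(R_P) = R_f + β_P × MRP = 2.6% + 1.8407 × 5.8% = 13.28%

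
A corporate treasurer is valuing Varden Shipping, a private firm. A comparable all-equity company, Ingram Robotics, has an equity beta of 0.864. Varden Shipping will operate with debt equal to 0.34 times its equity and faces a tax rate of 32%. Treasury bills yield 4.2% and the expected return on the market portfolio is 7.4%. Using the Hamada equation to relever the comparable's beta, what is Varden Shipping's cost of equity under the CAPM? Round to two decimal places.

β_L = β_U × [1 + (1 − t)(D/E)] = 0.864 × [1 + (1 − 0.32) × 0.34]
    = 0.864 × [1 + 0.68 × 0.34] = 0.864 × 1.2312 = 1.0638
MRP = 7.4% − 4.2% = 3.20%
E(R) = R_f + β_L × MRP = 4.2% + 1.0638 × 3.2% = 7.60%

7.60%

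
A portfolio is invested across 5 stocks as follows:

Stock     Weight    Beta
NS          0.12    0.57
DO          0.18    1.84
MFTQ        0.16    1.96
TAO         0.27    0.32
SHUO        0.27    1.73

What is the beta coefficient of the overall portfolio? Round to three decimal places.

β_P = Σ w_i β_i = 0.12×0.57 + 0.18×1.84 + 0.16×1.96 + 0.27×0.32 + 0.27×1.73 = 1.2667

1.267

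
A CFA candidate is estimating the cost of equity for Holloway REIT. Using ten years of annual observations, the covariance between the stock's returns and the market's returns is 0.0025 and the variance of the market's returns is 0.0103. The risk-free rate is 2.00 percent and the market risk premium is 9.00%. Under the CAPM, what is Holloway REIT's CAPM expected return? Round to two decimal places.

β = Cov(R_i, R_m) / Var(R_m) = 0.0025 / 0.0103 = 0.2427
E(R) = R_f + β × MRP = 2.00% + 0.2427 × 9.00% = 4.18%

4.18%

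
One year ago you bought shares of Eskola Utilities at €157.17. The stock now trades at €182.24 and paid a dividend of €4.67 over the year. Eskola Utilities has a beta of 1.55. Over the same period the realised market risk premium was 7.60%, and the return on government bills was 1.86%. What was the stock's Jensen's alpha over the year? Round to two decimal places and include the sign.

Realised HPR = (P1 + D1 − P0) / P0 = (182.24 + 4.67 − 157.17) / 157.17 = 29.74 / 157.17 = 18.9222%
CAPM required = R_f + β·MRP = 1.86% + 1.55 × 7.60% = 13.6400%
α = realised − required = 18.9222% − 13.6400% = +5.28%

+5.28%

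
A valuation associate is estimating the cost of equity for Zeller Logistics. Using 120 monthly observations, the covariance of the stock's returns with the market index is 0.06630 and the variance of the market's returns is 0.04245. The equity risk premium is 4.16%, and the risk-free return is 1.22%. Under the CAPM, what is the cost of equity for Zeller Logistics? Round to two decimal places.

7.72%

β = Cov(R_i, R_m) / Var(R_m) = 0.06630 / 0.04245 = 1.5618
E(R) = R_f + β × MRP = 1.22% + 1.5618 × 4.16% = 7.72%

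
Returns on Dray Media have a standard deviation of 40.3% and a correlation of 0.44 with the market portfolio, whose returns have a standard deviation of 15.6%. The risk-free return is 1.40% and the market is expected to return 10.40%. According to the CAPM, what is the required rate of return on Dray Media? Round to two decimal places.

β = ρ × σ_i / σ_m = 0.44 × 40.3% / 15.6% = 1.1367
MRP = 10.40% − 1.40% = 9.00%
E(R) = 1.40% + 1.1367 × 9.00% = 11.63%

11.63%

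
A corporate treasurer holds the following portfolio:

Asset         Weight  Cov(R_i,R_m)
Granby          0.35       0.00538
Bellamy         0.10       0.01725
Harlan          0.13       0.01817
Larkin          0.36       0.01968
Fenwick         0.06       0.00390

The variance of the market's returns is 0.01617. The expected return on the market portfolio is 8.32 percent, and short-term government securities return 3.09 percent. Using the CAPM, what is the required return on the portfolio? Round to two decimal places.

β_Granby = 0.00538 / 0.01617 = 0.3327
β_Bellamy = 0.01725 / 0.01617 = 1.0668
β_Harlan = 0.01817 / 0.01617 = 1.1237
β_Larkin = 0.01968 / 0.01617 = 1.2171
β_Fenwick = 0.00390 / 0.01617 = 0.2412
β_P = Σ w_i β_i = 0.35×0.3327 + 0.10×1.0668 + 0.13×1.1237 + 0.36×1.2171 + 0.06×0.2412 = 0.8218
MRP = 8.32% − 3.09% = 5.23%
E(R_P) = R_f + β_P × MRP = 3.09% + 0.8218 × 5.23% = 7.39%

7.39%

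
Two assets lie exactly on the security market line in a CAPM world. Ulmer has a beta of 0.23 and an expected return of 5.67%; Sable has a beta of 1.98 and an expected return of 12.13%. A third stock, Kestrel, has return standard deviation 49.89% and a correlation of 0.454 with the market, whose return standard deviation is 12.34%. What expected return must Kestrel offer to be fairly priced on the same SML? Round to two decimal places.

MRP = (12.13% − 5.67%) / (1.98 − 0.23) = 3.6914%
R_f = 5.67% − 0.23 × 3.6914% = 4.8210%
β_Kestrel = ρ·σ_i/σ_m = 0.454 × 49.89 / 12.34 = 1.8355
E(R_Kestrel) = R_f + β × MRP = 4.8210% + 1.8355 × 3.6914% = 11.60%

11.60%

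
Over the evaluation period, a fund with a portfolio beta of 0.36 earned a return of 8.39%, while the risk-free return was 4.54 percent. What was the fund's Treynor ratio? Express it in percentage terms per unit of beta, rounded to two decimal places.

10.69%

Treynor = (R_P − R_f) / β_P = (8.39% − 4.54%) / 0.3600 = 3.85% / 0.3600 = 10.69%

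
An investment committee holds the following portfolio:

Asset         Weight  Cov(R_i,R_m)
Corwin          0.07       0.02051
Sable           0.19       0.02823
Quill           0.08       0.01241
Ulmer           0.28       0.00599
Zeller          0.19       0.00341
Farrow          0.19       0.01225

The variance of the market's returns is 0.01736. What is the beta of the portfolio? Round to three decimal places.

β_Corwin = 0.02051 / 0.01736 = 1.1815
β_Sable = 0.02823 / 0.01736 = 1.6262
β_Quill = 0.01241 / 0.01736 = 0.7149
β_Ulmer = 0.00599 / 0.01736 = 0.3450
β_Zeller = 0.00341 / 0.01736 = 0.1964
β_Farrow = 0.01225 / 0.01736 = 0.7056
β_P = Σ w_i β_i = 0.07×1.1815 + 0.19×1.6262 + 0.08×0.7149 + 0.28×0.3450 + 0.19×0.1964 + 0.19×0.7056 = 0.7169

0.717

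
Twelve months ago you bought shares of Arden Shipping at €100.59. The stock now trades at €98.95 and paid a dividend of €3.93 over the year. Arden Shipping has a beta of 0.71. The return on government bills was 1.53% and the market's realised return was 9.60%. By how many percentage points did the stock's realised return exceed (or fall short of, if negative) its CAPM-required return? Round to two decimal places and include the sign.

-4.98%

Realised HPR = (P1 + D1 − P0) / P0 = (98.95 + 3.93 − 100.59) / 100.59 = 2.29 / 100.59 = 2.2766%
MRP = 9.60% − 1.53% = 8.07%
CAPM required = R_f + β·MRP = 1.53% + 0.71 × 8.07% = 7.2597%
α = realised − required = 2.2766% − 7.2597% = -4.98%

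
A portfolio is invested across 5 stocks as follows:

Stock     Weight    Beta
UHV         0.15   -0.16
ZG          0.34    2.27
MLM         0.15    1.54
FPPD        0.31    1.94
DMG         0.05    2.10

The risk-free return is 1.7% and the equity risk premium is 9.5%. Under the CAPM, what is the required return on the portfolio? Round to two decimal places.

β_P = Σ w_i β_i = 0.15×-0.16 + 0.34×2.27 + 0.15×1.54 + 0.31×1.94 + 0.05×2.10 = 1.6852
E(R_P) = R_f + β_P × MRP = 1.7% + 1.6852 × 9.5% = 17.71%

17.71%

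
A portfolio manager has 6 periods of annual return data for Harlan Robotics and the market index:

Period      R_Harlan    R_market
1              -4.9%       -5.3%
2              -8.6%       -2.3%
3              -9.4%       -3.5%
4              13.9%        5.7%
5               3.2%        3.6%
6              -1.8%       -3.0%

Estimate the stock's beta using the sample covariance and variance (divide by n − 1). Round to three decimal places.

1.753

Mean R_i = (-4.9 − 8.6 − 9.4 + 13.9 + 3.2 − 1.8) / 6 = -1.2667%
Mean R_m = (-5.3 − 2.3 − 3.5 + 5.7 + 3.6 − 3.0) / 6 = -0.8000%
Σ(R_i − R̄_i)(R_m − R̄_m) = 168.7200  ⇒  Cov = 168.7200 / 5 = 33.7440
Σ(R_m − R̄_m)² = 96.2400  ⇒  Var(R_m) = 96.2400 / 5 = 19.2480
β = Cov / Var(R_m) = 33.7440 / 19.2480 = 1.7531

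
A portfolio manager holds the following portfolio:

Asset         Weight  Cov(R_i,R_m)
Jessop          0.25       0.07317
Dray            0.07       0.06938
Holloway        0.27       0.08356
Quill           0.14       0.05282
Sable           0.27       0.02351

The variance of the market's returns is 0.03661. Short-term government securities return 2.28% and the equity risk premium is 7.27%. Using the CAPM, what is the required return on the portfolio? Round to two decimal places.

14.09%

β_Jessop = 0.07317 / 0.03661 = 1.9986
β_Dray = 0.06938 / 0.03661 = 1.8951
β_Holloway = 0.08356 / 0.03661 = 2.2824
β_Quill = 0.05282 / 0.03661 = 1.4428
β_Sable = 0.02351 / 0.03661 = 0.6422
β_P = Σ w_i β_i = 0.25×1.9986 + 0.07×1.8951 + 0.27×2.2824 + 0.14×1.4428 + 0.27×0.6422 = 1.6239
E(R_P) = R_f + β_P × MRP = 2.28% + 1.6239 × 7.27% = 14.09%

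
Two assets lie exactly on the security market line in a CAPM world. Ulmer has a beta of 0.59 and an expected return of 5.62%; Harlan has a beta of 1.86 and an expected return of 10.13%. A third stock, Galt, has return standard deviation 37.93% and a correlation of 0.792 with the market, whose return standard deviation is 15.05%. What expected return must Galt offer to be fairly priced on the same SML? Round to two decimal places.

10.61%

MRP = (10.13% − 5.62%) / (1.86 − 0.59) = 3.5512%
R_f = 5.62% − 0.59 × 3.5512% = 3.5248%
β_Galt = ρ·σ_i/σ_m = 0.792 × 37.93 / 15.05 = 1.9961
E(R_Galt) = R_f + β × MRP = 3.5248% + 1.9961 × 3.5512% = 10.61%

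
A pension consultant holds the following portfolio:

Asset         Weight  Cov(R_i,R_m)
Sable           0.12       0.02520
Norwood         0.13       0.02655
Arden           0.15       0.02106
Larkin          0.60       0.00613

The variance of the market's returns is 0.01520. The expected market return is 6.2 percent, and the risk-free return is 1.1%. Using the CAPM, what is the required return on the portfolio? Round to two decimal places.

5.57%

β_Sable = 0.02520 / 0.01520 = 1.6579
β_Norwood = 0.02655 / 0.01520 = 1.7467
β_Arden = 0.02106 / 0.01520 = 1.3855
β_Larkin = 0.00613 / 0.01520 = 0.4033
β_P = Σ w_i β_i = 0.12×1.6579 + 0.13×1.7467 + 0.15×1.3855 + 0.60×0.4033 = 0.8758
MRP = 6.2% − 1.1% = 5.10%
E(R_P) = R_f + β_P × MRP = 1.1% + 0.8758 × 5.1% = 5.57%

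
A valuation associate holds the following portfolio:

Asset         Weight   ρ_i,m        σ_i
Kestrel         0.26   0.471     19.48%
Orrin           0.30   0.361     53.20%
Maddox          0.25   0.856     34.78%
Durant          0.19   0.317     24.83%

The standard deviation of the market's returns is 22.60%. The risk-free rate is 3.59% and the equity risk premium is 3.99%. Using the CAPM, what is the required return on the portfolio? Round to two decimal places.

6.61%

β_Kestrel = 0.471 × 19.48% / 22.60% = 0.4060
β_Orrin = 0.361 × 53.20% / 22.60% = 0.8498
β_Maddox = 0.856 × 34.78% / 22.60% = 1.3173
β_Durant = 0.317 × 24.83% / 22.60% = 0.3483
β_P = Σ w_i β_i = 0.26×0.4060 + 0.30×0.8498 + 0.25×1.3173 + 0.19×0.3483 = 0.7560
E(R_P) = R_f + β_P × MRP = 3.59% + 0.7560 × 3.99% = 6.61%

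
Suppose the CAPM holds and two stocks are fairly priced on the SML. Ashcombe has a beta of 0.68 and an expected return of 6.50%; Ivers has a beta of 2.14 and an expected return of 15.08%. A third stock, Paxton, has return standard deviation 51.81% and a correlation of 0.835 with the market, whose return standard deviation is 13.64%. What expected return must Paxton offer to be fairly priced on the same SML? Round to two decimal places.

21.14%

MRP = (15.08% − 6.50%) / (2.14 − 0.68) = 5.8767%
R_f = 6.50% − 0.68 × 5.8767% = 2.5038%
β_Paxton = ρ·σ_i/σ_m = 0.835 × 51.81 / 13.64 = 3.1717
E(R_Paxton) = R_f + β × MRP = 2.5038% + 3.1717 × 5.8767% = 21.14%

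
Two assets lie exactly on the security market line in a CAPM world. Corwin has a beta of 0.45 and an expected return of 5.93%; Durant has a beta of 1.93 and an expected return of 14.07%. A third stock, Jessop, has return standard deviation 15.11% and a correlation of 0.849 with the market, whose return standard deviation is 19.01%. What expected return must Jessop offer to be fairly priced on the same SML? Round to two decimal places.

7.17%

MRP = (14.07% − 5.93%) / (1.93 − 0.45) = 5.5000%
R_f = 5.93% − 0.45 × 5.5000% = 3.4550%
β_Jessop = ρ·σ_i/σ_m = 0.849 × 15.11 / 19.01 = 0.6748
E(R_Jessop) = R_f + β × MRP = 3.4550% + 0.6748 × 5.5000% = 7.17%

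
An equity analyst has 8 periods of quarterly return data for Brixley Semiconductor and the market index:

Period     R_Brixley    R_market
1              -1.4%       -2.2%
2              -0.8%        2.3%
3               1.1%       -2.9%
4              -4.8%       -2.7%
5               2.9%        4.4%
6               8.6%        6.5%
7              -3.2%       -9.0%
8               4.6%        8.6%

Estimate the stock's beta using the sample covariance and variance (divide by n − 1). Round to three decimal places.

0.600

Mean R_i = (-1.4 − 0.8 + 1.1 − 4.8 + 2.9 + 8.6 − 3.2 + 4.6) / 8 = 0.8750%
Mean R_m = (-2.2 + 2.3 − 2.9 − 2.7 + 4.4 + 6.5 − 9.0 + 8.6) / 8 = 0.6250%
Σ(R_i − R̄_i)(R_m − R̄_m) = 143.6550  ⇒  Cov = 143.6550 / 7 = 20.5221
Σ(R_m − R̄_m)² = 239.2750  ⇒  Var(R_m) = 239.2750 / 7 = 34.1821
β = Cov / Var(R_m) = 20.5221 / 34.1821 = 0.6004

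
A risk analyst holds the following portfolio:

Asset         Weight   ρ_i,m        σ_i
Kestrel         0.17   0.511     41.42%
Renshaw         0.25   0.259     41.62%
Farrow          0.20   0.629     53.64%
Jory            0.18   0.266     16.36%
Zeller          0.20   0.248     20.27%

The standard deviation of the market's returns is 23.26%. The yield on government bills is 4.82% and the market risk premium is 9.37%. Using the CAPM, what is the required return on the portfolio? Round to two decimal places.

β_Kestrel = 0.511 × 41.42% / 23.26% = 0.9100
β_Renshaw = 0.259 × 41.62% / 23.26% = 0.4634
β_Farrow = 0.629 × 53.64% / 23.26% = 1.4505
β_Jory = 0.266 × 16.36% / 23.26% = 0.1871
β_Zeller = 0.248 × 20.27% / 23.26% = 0.2161
β_P = Σ w_i β_i = 0.17×0.9100 + 0.25×0.4634 + 0.20×1.4505 + 0.18×0.1871 + 0.20×0.2161 = 0.6375
E(R_P) = R_f + β_P × MRP = 4.82% + 0.6375 × 9.37% = 10.79%

10.79%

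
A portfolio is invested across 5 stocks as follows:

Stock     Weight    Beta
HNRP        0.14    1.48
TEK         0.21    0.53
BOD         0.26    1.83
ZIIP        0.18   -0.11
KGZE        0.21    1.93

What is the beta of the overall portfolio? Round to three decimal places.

β_P = Σ w_i β_i = 0.14×1.48 + 0.21×0.53 + 0.26×1.83 + 0.18×-0.11 + 0.21×1.93 = 1.1798

1.180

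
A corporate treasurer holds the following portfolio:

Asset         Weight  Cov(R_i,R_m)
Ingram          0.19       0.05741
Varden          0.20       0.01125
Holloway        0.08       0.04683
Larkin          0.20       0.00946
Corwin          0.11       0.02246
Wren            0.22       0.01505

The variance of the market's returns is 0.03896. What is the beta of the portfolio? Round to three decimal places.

β_Ingram = 0.05741 / 0.03896 = 1.4736
β_Varden = 0.01125 / 0.03896 = 0.2888
β_Holloway = 0.04683 / 0.03896 = 1.2020
β_Larkin = 0.00946 / 0.03896 = 0.2428
β_Corwin = 0.02246 / 0.03896 = 0.5765
β_Wren = 0.01505 / 0.03896 = 0.3863
β_P = Σ w_i β_i = 0.19×1.4736 + 0.20×0.2888 + 0.08×1.2020 + 0.20×0.2428 + 0.11×0.5765 + 0.22×0.3863 = 0.6309

0.631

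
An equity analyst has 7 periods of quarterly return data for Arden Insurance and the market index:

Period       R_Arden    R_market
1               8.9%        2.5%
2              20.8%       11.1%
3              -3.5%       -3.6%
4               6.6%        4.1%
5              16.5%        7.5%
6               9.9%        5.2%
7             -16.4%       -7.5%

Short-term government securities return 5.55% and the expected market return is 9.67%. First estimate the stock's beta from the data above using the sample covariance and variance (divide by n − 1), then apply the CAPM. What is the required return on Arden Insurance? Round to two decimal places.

13.49%

Mean R_i = (8.9 + 20.8 − 3.5 + 6.6 + 16.5 + 9.9 − 16.4) / 7 = 6.1143%
Mean R_m = (2.5 + 11.1 − 3.6 + 4.1 + 7.5 + 5.2 − 7.5) / 7 = 2.7571%
Σ(R_i − R̄_i)(R_m − R̄_m) = 473.0143  ⇒  Cov = 473.0143 / 6 = 78.8357
Σ(R_m − R̄_m)² = 245.5571  ⇒  Var(R_m) = 245.5571 / 6 = 40.9262
β = Cov / Var(R_m) = 78.8357 / 40.9262 = 1.9263
MRP = 9.67% − 5.55% = 4.12%
E(R) = R_f + β × MRP = 5.55% + 1.9263 × 4.12% = 13.49%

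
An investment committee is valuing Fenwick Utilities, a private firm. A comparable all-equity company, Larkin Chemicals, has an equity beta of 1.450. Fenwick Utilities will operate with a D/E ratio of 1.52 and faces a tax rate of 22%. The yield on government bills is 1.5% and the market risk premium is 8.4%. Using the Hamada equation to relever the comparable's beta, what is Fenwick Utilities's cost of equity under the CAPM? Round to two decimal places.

28.12%

β_L = β_U × [1 + (1 − t)(D/E)] = 1.450 × [1 + (1 − 0.22) × 1.52]
    = 1.450 × [1 + 0.78 × 1.52] = 1.450 × 2.1856 = 3.1691
E(R) = R_f + β_L × MRP = 1.5% + 3.1691 × 8.4% = 28.12%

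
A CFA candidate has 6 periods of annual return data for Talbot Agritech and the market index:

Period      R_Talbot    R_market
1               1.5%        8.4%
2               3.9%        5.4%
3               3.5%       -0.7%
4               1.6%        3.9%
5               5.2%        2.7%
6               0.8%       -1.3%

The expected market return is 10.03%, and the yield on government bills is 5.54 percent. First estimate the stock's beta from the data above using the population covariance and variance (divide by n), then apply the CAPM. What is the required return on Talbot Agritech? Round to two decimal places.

5.53%

Mean R_i = (1.5 + 3.9 + 3.5 + 1.6 + 5.2 + 0.8) / 6 = 2.7500%
Mean R_m = (8.4 + 5.4 − 0.7 + 3.9 + 2.7 − 1.3) / 6 = 3.0667%
Σ(R_i − R̄_i)(R_m − R̄_m) = -0.1500  ⇒  Cov = -0.1500 / 6 = -0.0250
Σ(R_m − R̄_m)² = 67.9733  ⇒  Var(R_m) = 67.9733 / 6 = 11.3289
β = Cov / Var(R_m) = -0.0250 / 11.3289 = -0.0022
MRP = 10.03% − 5.54% = 4.49%
E(R) = R_f + β × MRP = 5.54% + -0.0022 × 4.49% = 5.53%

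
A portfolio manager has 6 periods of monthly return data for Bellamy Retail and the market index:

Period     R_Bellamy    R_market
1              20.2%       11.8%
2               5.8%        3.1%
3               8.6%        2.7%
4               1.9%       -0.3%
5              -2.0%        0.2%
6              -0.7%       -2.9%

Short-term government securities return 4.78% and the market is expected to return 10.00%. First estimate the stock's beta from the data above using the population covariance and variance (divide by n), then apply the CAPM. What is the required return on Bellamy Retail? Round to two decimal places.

12.80%

Mean R_i = (20.2 + 5.8 + 8.6 + 1.9 − 2.0 − 0.7) / 6 = 5.6333%
Mean R_m = (11.8 + 3.1 + 2.7 − 0.3 + 0.2 − 2.9) / 6 = 2.4333%
Σ(R_i − R̄_i)(R_m − R̄_m) = 198.3733  ⇒  Cov = 198.3733 / 6 = 33.0622
Σ(R_m − R̄_m)² = 129.1533  ⇒  Var(R_m) = 129.1533 / 6 = 21.5256
β = Cov / Var(R_m) = 33.0622 / 21.5256 = 1.5359
MRP = 10.00% − 4.78% = 5.22%
E(R) = R_f + β × MRP = 4.78% + 1.5359 × 5.22% = 12.80%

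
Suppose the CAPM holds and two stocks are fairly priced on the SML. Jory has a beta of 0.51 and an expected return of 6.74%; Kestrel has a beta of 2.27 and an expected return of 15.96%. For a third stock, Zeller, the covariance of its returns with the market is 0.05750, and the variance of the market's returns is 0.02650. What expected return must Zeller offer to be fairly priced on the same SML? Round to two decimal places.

MRP = (15.96% − 6.74%) / (2.27 − 0.51) = 5.2386%
R_f = 6.74% − 0.51 × 5.2386% = 4.0683%
β_Zeller = Cov / Var(R_m) = 0.05750 / 0.02650 = 2.1698
E(R_Zeller) = R_f + β × MRP = 4.0683% + 2.1698 × 5.2386% = 15.44%

15.44%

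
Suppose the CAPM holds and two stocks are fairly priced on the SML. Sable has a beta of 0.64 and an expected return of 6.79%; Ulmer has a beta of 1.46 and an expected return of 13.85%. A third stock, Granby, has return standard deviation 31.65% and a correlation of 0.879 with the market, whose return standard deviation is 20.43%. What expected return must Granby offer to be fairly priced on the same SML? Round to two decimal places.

MRP = (13.85% − 6.79%) / (1.46 − 0.64) = 8.6098%
R_f = 6.79% − 0.64 × 8.6098% = 1.2797%
β_Granby = ρ·σ_i/σ_m = 0.879 × 31.65 / 20.43 = 1.3617
E(R_Granby) = R_f + β × MRP = 1.2797% + 1.3617 × 8.6098% = 13.00%

13.00%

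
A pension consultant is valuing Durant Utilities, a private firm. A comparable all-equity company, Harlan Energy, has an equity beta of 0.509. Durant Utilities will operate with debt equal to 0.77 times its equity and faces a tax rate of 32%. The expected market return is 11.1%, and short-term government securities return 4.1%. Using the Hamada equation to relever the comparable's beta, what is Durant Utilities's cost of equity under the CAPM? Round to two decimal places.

9.53%

β_L = β_U × [1 + (1 − t)(D/E)] = 0.509 × [1 + (1 − 0.32) × 0.77]
    = 0.509 × [1 + 0.68 × 0.77] = 0.509 × 1.5236 = 0.7755
MRP = 11.1% − 4.1% = 7.00%
E(R) = R_f + β_L × MRP = 4.1% + 0.7755 × 7.0% = 9.53%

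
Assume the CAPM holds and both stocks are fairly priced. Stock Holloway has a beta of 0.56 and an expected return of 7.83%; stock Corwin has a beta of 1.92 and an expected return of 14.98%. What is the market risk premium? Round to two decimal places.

Both satisfy E(R) = R_f + β·MRP, so the slope of the SML is
MRP = (14.98% − 7.83%) / (1.92 − 0.56) = 7.15% / 1.36 = 5.2574%

5.26%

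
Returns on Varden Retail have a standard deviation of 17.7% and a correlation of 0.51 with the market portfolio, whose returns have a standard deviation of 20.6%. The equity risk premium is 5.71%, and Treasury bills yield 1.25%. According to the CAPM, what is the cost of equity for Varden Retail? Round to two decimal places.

β = ρ × σ_i / σ_m = 0.51 × 17.7% / 20.6% = 0.4382
E(R) = 1.25% + 0.4382 × 5.71% = 3.75%

3.75%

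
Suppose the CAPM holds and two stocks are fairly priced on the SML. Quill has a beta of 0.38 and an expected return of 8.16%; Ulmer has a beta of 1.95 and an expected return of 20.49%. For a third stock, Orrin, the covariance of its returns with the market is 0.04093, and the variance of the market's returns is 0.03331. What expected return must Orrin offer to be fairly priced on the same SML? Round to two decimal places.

MRP = (20.49% − 8.16%) / (1.95 − 0.38) = 7.8535%
R_f = 8.16% − 0.38 × 7.8535% = 5.1757%
β_Orrin = Cov / Var(R_m) = 0.04093 / 0.03331 = 1.2288
E(R_Orrin) = R_f + β × MRP = 5.1757% + 1.2288 × 7.8535% = 14.83%

14.83%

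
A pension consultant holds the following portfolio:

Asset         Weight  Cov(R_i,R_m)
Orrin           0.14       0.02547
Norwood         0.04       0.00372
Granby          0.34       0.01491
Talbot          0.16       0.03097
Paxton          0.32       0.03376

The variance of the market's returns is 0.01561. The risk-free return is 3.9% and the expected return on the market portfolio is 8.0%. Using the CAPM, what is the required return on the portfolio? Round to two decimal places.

β_Orrin = 0.02547 / 0.01561 = 1.6316
β_Norwood = 0.00372 / 0.01561 = 0.2383
β_Granby = 0.01491 / 0.01561 = 0.9552
β_Talbot = 0.03097 / 0.01561 = 1.9840
β_Paxton = 0.03376 / 0.01561 = 2.1627
β_P = Σ w_i β_i = 0.14×1.6316 + 0.04×0.2383 + 0.34×0.9552 + 0.16×1.9840 + 0.32×2.1627 = 1.5722
MRP = 8.0% − 3.9% = 4.10%
E(R_P) = R_f + β_P × MRP = 3.9% + 1.5722 × 4.1% = 10.35%

10.35%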